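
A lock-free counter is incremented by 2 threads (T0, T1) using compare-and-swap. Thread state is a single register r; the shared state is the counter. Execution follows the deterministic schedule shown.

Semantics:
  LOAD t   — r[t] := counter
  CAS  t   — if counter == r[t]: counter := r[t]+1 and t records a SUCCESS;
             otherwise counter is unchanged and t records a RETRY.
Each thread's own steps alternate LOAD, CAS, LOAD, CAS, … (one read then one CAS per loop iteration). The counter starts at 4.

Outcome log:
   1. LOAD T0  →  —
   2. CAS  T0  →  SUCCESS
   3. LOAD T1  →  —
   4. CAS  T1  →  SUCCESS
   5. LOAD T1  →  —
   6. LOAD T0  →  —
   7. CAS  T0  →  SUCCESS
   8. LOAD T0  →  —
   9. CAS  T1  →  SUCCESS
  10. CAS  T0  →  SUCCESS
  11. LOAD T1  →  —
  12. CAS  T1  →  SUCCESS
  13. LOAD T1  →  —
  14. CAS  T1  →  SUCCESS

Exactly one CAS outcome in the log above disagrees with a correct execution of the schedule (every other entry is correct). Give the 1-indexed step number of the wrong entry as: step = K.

Re-executing:
[1] T0.load  rd  (counter 4, T0.r 4)
[2] T0.cas  hit  (counter 5, T0.r 4)
[3] T1.load  rd  (counter 5, T1.r 5)
[4] T1.cas  hit  (counter 6, T1.r 5)
[5] T1.load  rd  (counter 6, T1.r 6)
[6] T0.load  rd  (counter 6, T0.r 6)
[7] T0.cas  hit  (counter 7, T0.r 6)
[8] T0.load  rd  (counter 7, T0.r 7)
[9] T1.cas  miss  (counter 7, T1.r 6)
[10] T0.cas  hit  (counter 8, T0.r 7)
[11] T1.load  rd  (counter 8, T1.r 8)
[12] T1.cas  hit  (counter 9, T1.r 8)
[13] T1.load  rd  (counter 9, T1.r 9)
[14] T1.cas  hit  (counter 10, T1.r 9)
Log disagrees first at step 9.

step = 9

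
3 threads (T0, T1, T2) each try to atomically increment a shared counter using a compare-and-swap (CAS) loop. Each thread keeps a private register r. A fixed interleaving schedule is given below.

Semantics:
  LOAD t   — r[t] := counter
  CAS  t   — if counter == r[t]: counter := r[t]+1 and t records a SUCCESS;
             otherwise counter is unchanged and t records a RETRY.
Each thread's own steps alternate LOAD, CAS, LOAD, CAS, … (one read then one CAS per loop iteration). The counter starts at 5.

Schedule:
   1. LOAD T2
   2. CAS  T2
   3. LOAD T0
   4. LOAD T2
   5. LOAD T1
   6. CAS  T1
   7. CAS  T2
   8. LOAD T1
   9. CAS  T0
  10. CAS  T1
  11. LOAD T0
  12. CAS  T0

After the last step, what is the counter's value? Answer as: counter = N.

counter = 9

1. LOAD T2 → mem=5 r[T2]=5 [LOAD]
2. CAS T2 → mem=6 r[T2]=5 [OK]
3. LOAD T0 → mem=6 r[T0]=6 [LOAD]
4. LOAD T2 → mem=6 r[T2]=6 [LOAD]
5. LOAD T1 → mem=6 r[T1]=6 [LOAD]
6. CAS T1 → mem=7 r[T1]=6 [OK]
7. CAS T2 → mem=7 r[T2]=6 [RETRY]
8. LOAD T1 → mem=7 r[T1]=7 [LOAD]
9. CAS T0 → mem=7 r[T0]=6 [RETRY]
10. CAS T1 → mem=8 r[T1]=7 [OK]
11. LOAD T0 → mem=8 r[T0]=8 [LOAD]
12. CAS T0 → mem=9 r[T0]=8 [OK]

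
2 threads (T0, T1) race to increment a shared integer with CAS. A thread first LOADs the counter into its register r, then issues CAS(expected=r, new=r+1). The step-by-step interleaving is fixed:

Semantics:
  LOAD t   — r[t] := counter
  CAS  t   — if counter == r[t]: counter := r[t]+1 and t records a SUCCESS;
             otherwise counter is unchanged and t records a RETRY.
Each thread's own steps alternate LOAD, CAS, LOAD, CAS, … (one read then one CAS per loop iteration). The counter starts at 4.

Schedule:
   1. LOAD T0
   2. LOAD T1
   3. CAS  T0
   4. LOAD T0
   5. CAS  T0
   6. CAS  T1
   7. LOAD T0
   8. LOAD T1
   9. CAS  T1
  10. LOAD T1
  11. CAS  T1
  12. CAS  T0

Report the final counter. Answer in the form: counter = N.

counter = 8

step 1: T0 LOAD ⇒ load; ctr=4 reg=4
step 2: T1 LOAD ⇒ load; ctr=4 reg=4
step 3: T0 CAS ⇒ ok; ctr=5 reg=4
step 4: T0 LOAD ⇒ load; ctr=5 reg=5
step 5: T0 CAS ⇒ ok; ctr=6 reg=5
step 6: T1 CAS ⇒ retry; ctr=6 reg=4
step 7: T0 LOAD ⇒ load; ctr=6 reg=6
step 8: T1 LOAD ⇒ load; ctr=6 reg=6
step 9: T1 CAS ⇒ ok; ctr=7 reg=6
step 10: T1 LOAD ⇒ load; ctr=7 reg=7
step 11: T1 CAS ⇒ ok; ctr=8 reg=7
step 12: T0 CAS ⇒ retry; ctr=8 reg=6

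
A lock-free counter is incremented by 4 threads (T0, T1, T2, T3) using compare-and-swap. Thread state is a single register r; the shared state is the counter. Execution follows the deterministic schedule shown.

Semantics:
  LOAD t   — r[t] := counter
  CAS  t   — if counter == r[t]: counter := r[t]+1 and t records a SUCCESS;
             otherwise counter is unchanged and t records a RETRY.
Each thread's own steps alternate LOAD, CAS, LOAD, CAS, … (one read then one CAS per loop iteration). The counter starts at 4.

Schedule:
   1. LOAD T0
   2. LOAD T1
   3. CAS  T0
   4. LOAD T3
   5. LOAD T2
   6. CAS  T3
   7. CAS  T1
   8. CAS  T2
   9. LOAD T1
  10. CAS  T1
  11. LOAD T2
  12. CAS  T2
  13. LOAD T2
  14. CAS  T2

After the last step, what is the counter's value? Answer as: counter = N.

[1] T0.load  rd  (counter 4, T0.r 4)
[2] T1.load  rd  (counter 4, T1.r 4)
[3] T0.cas  hit  (counter 5, T0.r 4)
[4] T3.load  rd  (counter 5, T3.r 5)
[5] T2.load  rd  (counter 5, T2.r 5)
[6] T3.cas  hit  (counter 6, T3.r 5)
[7] T1.cas  miss  (counter 6, T1.r 4)
[8] T2.cas  miss  (counter 6, T2.r 5)
[9] T1.load  rd  (counter 6, T1.r 6)
[10] T1.cas  hit  (counter 7, T1.r 6)
[11] T2.load  rd  (counter 7, T2.r 7)
[12] T2.cas  hit  (counter 8, T2.r 7)
[13] T2.load  rd  (counter 8, T2.r 8)
[14] T2.cas  hit  (counter 9, T2.r 8)

counter = 9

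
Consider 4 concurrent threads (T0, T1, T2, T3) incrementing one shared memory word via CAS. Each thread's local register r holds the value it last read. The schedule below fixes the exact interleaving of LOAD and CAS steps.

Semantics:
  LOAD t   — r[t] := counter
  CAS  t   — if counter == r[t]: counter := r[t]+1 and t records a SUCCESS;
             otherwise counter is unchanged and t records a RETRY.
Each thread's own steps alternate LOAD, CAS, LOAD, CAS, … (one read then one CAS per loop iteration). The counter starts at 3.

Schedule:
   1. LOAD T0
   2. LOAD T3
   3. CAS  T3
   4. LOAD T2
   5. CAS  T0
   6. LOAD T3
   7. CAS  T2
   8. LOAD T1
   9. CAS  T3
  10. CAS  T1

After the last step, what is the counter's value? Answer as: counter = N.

counter = 6

   1) LOAD T0:  M=3  r_T0=3
   2) LOAD T3:  M=3  r_T3=3
   3) CAS  T3:  M=4  r_T3=3 ✓
   4) LOAD T2:  M=4  r_T2=4
   5) CAS  T0:  M=4  r_T0=3 ✗
   6) LOAD T3:  M=4  r_T3=4
   7) CAS  T2:  M=5  r_T2=4 ✓
   8) LOAD T1:  M=5  r_T1=5
   9) CAS  T3:  M=5  r_T3=4 ✗
  10) CAS  T1:  M=6  r_T1=5 ✓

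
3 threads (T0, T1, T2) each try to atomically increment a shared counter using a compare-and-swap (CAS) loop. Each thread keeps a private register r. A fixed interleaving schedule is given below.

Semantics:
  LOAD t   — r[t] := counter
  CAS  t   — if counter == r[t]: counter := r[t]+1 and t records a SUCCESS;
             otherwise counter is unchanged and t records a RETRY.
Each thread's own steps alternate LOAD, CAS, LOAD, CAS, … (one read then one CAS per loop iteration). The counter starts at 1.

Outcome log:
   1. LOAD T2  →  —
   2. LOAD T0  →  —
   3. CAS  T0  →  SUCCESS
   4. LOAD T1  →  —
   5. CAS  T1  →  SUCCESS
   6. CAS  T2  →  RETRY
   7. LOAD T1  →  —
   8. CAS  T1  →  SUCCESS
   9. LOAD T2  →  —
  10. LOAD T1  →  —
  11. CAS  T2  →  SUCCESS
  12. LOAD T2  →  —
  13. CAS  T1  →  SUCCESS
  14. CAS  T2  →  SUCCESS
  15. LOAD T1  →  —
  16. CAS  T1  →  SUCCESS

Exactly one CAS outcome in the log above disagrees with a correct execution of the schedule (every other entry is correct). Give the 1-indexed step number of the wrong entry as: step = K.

Reference trace:
step 1: T2 LOAD ⇒ load; ctr=1 reg=1
step 2: T0 LOAD ⇒ load; ctr=1 reg=1
step 3: T0 CAS ⇒ ok; ctr=2 reg=1
step 4: T1 LOAD ⇒ load; ctr=2 reg=2
step 5: T1 CAS ⇒ ok; ctr=3 reg=2
step 6: T2 CAS ⇒ retry; ctr=3 reg=1
step 7: T1 LOAD ⇒ load; ctr=3 reg=3
step 8: T1 CAS ⇒ ok; ctr=4 reg=3
step 9: T2 LOAD ⇒ load; ctr=4 reg=4
step 10: T1 LOAD ⇒ load; ctr=4 reg=4
step 11: T2 CAS ⇒ ok; ctr=5 reg=4
step 12: T2 LOAD ⇒ load; ctr=5 reg=5
step 13: T1 CAS ⇒ retry; ctr=5 reg=4
step 14: T2 CAS ⇒ ok; ctr=6 reg=5
step 15: T1 LOAD ⇒ load; ctr=6 reg=6
step 16: T1 CAS ⇒ ok; ctr=7 reg=6
Flip is step 13.

step = 13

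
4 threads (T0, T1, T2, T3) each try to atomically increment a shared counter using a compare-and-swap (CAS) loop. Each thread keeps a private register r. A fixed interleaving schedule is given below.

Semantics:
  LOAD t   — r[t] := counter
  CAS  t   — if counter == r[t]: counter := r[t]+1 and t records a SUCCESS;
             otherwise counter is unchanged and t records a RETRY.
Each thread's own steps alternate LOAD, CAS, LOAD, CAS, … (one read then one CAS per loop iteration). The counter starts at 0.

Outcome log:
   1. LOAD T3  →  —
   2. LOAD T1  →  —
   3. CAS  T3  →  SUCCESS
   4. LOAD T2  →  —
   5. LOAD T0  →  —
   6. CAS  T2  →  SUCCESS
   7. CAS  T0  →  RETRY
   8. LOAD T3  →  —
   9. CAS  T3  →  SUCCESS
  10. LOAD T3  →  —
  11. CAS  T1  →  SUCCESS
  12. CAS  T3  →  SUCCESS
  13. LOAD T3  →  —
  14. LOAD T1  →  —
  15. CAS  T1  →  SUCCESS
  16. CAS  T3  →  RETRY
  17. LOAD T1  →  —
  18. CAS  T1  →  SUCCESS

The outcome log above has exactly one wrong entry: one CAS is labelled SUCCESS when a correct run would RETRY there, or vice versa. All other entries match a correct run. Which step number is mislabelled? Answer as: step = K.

Re-executing:
#1 T3 reads 0
#2 T1 reads 0
#3 T3 CAS(0→1) writes; counter now 1
#4 T2 reads 1
#5 T0 reads 1
#6 T2 CAS(1→2) writes; counter now 2
#7 T0 CAS(1→2) fails; counter now 2
#8 T3 reads 2
#9 T3 CAS(2→3) writes; counter now 3
#10 T3 reads 3
#11 T1 CAS(0→1) fails; counter now 3
#12 T3 CAS(3→4) writes; counter now 4
#13 T3 reads 4
#14 T1 reads 4
#15 T1 CAS(4→5) writes; counter now 5
#16 T3 CAS(4→5) fails; counter now 5
#17 T1 reads 5
#18 T1 CAS(5→6) writes; counter now 6
Flip is step 11.

step = 11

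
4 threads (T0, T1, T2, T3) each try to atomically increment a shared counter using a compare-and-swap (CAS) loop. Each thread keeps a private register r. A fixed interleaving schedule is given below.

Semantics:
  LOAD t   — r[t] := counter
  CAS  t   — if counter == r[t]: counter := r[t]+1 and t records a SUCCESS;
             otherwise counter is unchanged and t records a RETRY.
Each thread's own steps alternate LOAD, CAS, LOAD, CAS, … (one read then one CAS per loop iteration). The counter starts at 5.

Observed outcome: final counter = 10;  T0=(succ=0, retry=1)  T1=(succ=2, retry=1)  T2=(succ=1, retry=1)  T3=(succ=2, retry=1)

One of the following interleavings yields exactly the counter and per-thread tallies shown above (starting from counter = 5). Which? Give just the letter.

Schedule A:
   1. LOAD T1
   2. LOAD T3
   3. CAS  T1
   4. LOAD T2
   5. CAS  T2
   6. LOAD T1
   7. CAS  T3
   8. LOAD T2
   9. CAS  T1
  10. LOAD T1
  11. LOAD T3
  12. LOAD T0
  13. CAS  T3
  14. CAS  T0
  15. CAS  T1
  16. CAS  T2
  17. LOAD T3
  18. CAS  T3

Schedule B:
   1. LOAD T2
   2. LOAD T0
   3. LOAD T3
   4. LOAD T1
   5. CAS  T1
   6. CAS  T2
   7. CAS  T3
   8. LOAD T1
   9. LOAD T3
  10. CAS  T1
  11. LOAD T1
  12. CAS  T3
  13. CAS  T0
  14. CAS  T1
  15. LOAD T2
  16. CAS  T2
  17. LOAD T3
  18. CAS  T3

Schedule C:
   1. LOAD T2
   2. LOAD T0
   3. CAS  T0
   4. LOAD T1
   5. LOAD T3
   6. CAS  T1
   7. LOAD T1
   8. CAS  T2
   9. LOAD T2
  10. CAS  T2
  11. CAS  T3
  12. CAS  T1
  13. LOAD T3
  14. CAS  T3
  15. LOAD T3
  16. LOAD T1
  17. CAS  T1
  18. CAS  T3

Simulating candidate A:
step 1: T1 LOAD ⇒ load; ctr=5 reg=5
step 2: T3 LOAD ⇒ load; ctr=5 reg=5
step 3: T1 CAS ⇒ ok; ctr=6 reg=5
step 4: T2 LOAD ⇒ load; ctr=6 reg=6
step 5: T2 CAS ⇒ ok; ctr=7 reg=6
step 6: T1 LOAD ⇒ load; ctr=7 reg=7
step 7: T3 CAS ⇒ retry; ctr=7 reg=5
step 8: T2 LOAD ⇒ load; ctr=7 reg=7
step 9: T1 CAS ⇒ ok; ctr=8 reg=7
step 10: T1 LOAD ⇒ load; ctr=8 reg=8
step 11: T3 LOAD ⇒ load; ctr=8 reg=8
step 12: T0 LOAD ⇒ load; ctr=8 reg=8
step 13: T3 CAS ⇒ ok; ctr=9 reg=8
step 14: T0 CAS ⇒ retry; ctr=9 reg=8
step 15: T1 CAS ⇒ retry; ctr=9 reg=8
step 16: T2 CAS ⇒ retry; ctr=9 reg=7
step 17: T3 LOAD ⇒ load; ctr=9 reg=9
step 18: T3 CAS ⇒ ok; ctr=10 reg=9

A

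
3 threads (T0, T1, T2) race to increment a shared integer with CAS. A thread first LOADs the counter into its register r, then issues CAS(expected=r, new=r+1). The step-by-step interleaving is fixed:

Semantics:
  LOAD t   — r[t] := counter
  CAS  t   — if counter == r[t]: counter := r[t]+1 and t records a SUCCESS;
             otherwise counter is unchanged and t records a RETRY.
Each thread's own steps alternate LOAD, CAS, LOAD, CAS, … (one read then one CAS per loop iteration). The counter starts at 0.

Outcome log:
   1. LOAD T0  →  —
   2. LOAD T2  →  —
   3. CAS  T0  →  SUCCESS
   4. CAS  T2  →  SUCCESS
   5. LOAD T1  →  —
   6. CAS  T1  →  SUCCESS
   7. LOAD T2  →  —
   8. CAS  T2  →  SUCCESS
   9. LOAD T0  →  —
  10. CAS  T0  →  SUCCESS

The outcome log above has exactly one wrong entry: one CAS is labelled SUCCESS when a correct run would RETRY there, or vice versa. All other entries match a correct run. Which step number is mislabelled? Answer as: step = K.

Correct run:
step 1: T0 LOAD ⇒ load; ctr=0 reg=0
step 2: T2 LOAD ⇒ load; ctr=0 reg=0
step 3: T0 CAS ⇒ ok; ctr=1 reg=0
step 4: T2 CAS ⇒ retry; ctr=1 reg=0
step 5: T1 LOAD ⇒ load; ctr=1 reg=1
step 6: T1 CAS ⇒ ok; ctr=2 reg=1
step 7: T2 LOAD ⇒ load; ctr=2 reg=2
step 8: T2 CAS ⇒ ok; ctr=3 reg=2
step 9: T0 LOAD ⇒ load; ctr=3 reg=3
step 10: T0 CAS ⇒ ok; ctr=4 reg=3
Flip is step 4.

step = 4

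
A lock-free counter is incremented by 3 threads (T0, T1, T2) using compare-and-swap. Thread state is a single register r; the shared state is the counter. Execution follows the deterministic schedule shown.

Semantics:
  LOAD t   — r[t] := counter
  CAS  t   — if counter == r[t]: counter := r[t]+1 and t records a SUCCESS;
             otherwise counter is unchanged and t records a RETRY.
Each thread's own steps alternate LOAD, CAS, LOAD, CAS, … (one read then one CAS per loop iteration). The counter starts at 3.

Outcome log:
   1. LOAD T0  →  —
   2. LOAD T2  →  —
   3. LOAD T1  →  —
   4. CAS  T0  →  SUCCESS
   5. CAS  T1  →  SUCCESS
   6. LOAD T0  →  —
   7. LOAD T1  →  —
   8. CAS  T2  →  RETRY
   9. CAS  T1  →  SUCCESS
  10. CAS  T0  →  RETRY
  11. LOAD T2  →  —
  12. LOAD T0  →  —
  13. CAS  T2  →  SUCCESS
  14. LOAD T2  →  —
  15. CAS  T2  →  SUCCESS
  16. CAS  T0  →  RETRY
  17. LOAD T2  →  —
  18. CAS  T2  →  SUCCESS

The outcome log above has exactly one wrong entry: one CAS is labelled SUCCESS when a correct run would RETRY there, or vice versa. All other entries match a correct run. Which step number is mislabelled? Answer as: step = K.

step = 5

Correct run:
[1] T0.load  rd  (counter 3, T0.r 3)
[2] T2.load  rd  (counter 3, T2.r 3)
[3] T1.load  rd  (counter 3, T1.r 3)
[4] T0.cas  hit  (counter 4, T0.r 3)
[5] T1.cas  miss  (counter 4, T1.r 3)
[6] T0.load  rd  (counter 4, T0.r 4)
[7] T1.load  rd  (counter 4, T1.r 4)
[8] T2.cas  miss  (counter 4, T2.r 3)
[9] T1.cas  hit  (counter 5, T1.r 4)
[10] T0.cas  miss  (counter 5, T0.r 4)
[11] T2.load  rd  (counter 5, T2.r 5)
[12] T0.load  rd  (counter 5, T0.r 5)
[13] T2.cas  hit  (counter 6, T2.r 5)
[14] T2.load  rd  (counter 6, T2.r 6)
[15] T2.cas  hit  (counter 7, T2.r 6)
[16] T0.cas  miss  (counter 7, T0.r 5)
[17] T2.load  rd  (counter 7, T2.r 7)
[18] T2.cas  hit  (counter 8, T2.r 7)
Flip is step 5.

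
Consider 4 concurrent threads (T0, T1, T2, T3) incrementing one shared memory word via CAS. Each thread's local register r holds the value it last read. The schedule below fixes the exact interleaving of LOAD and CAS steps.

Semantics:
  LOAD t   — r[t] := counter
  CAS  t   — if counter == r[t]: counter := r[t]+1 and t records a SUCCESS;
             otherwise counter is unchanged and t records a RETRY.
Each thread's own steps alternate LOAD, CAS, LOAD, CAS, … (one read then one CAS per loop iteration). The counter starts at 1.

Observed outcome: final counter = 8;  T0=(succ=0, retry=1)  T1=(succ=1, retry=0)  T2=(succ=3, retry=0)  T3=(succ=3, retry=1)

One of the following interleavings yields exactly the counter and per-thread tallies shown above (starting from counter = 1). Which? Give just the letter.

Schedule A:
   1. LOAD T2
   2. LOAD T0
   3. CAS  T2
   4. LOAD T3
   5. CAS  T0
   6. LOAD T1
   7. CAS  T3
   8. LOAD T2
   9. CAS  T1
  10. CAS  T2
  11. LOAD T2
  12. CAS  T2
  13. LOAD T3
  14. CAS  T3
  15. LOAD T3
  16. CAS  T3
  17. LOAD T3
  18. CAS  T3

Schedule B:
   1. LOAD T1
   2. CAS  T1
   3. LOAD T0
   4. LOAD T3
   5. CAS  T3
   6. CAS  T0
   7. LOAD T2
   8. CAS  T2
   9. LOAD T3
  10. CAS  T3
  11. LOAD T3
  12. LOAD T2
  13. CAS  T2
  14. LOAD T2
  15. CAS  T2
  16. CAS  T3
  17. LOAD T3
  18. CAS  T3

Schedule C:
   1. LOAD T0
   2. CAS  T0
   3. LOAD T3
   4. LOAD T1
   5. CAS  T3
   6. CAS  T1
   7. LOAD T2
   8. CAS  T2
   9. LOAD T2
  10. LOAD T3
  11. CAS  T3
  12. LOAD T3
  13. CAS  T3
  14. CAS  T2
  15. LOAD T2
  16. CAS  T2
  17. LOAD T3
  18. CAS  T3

Simulating candidate B:
step 1: T1 LOAD ⇒ load; ctr=1 reg=1
step 2: T1 CAS ⇒ ok; ctr=2 reg=1
step 3: T0 LOAD ⇒ load; ctr=2 reg=2
step 4: T3 LOAD ⇒ load; ctr=2 reg=2
step 5: T3 CAS ⇒ ok; ctr=3 reg=2
step 6: T0 CAS ⇒ retry; ctr=3 reg=2
step 7: T2 LOAD ⇒ load; ctr=3 reg=3
step 8: T2 CAS ⇒ ok; ctr=4 reg=3
step 9: T3 LOAD ⇒ load; ctr=4 reg=4
step 10: T3 CAS ⇒ ok; ctr=5 reg=4
step 11: T3 LOAD ⇒ load; ctr=5 reg=5
step 12: T2 LOAD ⇒ load; ctr=5 reg=5
step 13: T2 CAS ⇒ ok; ctr=6 reg=5
step 14: T2 LOAD ⇒ load; ctr=6 reg=6
step 15: T2 CAS ⇒ ok; ctr=7 reg=6
step 16: T3 CAS ⇒ retry; ctr=7 reg=5
step 17: T3 LOAD ⇒ load; ctr=7 reg=7
step 18: T3 CAS ⇒ ok; ctr=8 reg=7

B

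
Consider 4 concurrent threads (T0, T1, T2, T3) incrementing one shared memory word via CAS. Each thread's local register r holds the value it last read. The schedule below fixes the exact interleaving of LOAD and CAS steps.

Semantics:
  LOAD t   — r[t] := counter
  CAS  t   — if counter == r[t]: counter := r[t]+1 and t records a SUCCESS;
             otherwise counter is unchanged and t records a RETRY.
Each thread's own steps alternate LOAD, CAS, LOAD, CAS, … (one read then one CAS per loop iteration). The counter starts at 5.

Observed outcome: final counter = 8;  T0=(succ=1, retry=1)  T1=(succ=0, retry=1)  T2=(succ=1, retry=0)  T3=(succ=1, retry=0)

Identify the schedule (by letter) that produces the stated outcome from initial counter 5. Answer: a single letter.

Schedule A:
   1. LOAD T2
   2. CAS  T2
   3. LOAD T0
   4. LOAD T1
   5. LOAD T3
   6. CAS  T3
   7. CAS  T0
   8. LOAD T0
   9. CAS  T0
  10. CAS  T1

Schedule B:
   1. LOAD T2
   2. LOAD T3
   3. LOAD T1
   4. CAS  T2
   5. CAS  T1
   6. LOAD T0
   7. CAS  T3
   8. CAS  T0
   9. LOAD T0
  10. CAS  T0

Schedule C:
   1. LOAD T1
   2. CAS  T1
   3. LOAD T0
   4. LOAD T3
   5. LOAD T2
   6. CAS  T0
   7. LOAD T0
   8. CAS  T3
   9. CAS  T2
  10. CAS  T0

Run A:
step 1: T2 LOAD ⇒ load; ctr=5 reg=5
step 2: T2 CAS ⇒ ok; ctr=6 reg=5
step 3: T0 LOAD ⇒ load; ctr=6 reg=6
step 4: T1 LOAD ⇒ load; ctr=6 reg=6
step 5: T3 LOAD ⇒ load; ctr=6 reg=6
step 6: T3 CAS ⇒ ok; ctr=7 reg=6
step 7: T0 CAS ⇒ retry; ctr=7 reg=6
step 8: T0 LOAD ⇒ load; ctr=7 reg=7
step 9: T0 CAS ⇒ ok; ctr=8 reg=7
step 10: T1 CAS ⇒ retry; ctr=8 reg=6

A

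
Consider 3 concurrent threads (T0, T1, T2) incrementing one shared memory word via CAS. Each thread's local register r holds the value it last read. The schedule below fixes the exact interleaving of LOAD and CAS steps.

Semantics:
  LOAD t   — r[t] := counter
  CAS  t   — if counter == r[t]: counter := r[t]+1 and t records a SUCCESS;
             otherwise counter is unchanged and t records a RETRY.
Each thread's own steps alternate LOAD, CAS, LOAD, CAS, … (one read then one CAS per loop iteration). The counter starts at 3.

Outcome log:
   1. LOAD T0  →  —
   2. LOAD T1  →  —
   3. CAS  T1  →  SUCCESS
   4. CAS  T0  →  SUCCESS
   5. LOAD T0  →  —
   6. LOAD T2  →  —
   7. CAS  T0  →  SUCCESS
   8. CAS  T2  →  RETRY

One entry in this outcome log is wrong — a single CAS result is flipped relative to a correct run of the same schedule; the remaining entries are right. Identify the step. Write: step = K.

Re-executing:
   1) LOAD T0:  M=3  r_T0=3
   2) LOAD T1:  M=3  r_T1=3
   3) CAS  T1:  M=4  r_T1=3 ✓
   4) CAS  T0:  M=4  r_T0=3 ✗
   5) LOAD T0:  M=4  r_T0=4
   6) LOAD T2:  M=4  r_T2=4
   7) CAS  T0:  M=5  r_T0=4 ✓
   8) CAS  T2:  M=5  r_T2=4 ✗
Log disagrees first at step 4.

step = 4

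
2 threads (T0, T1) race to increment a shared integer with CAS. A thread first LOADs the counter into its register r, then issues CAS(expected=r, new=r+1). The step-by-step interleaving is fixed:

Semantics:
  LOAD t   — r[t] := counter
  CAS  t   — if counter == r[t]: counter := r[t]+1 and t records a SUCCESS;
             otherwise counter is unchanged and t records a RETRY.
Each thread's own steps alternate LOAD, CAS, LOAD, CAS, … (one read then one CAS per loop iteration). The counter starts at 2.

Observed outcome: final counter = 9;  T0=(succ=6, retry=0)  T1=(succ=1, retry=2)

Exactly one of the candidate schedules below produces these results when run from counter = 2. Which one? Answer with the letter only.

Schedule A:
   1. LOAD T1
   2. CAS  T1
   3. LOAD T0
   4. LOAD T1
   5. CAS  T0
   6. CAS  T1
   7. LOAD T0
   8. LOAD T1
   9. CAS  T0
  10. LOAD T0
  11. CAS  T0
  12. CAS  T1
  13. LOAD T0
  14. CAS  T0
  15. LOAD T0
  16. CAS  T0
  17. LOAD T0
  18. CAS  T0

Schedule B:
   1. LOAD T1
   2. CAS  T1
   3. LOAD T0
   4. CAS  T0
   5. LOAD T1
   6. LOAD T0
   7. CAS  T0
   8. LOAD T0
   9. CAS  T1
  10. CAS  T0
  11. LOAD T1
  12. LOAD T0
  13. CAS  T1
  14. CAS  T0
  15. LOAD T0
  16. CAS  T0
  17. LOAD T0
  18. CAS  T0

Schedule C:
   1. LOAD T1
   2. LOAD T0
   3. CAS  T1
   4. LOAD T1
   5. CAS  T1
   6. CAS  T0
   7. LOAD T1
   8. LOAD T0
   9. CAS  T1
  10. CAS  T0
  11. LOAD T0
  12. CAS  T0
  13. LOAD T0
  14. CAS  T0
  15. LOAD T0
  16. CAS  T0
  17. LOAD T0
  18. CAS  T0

Run A:
T1 LOAD — after: cnt=2, r=2 — load
T1 CAS — after: cnt=3, r=2 — ok
T0 LOAD — after: cnt=3, r=3 — load
T1 LOAD — after: cnt=3, r=3 — load
T0 CAS — after: cnt=4, r=3 — ok
T1 CAS — after: cnt=4, r=3 — retry
T0 LOAD — after: cnt=4, r=4 — load
T1 LOAD — after: cnt=4, r=4 — load
T0 CAS — after: cnt=5, r=4 — ok
T0 LOAD — after: cnt=5, r=5 — load
T0 CAS — after: cnt=6, r=5 — ok
T1 CAS — after: cnt=6, r=4 — retry
T0 LOAD — after: cnt=6, r=6 — load
T0 CAS — after: cnt=7, r=6 — ok
T0 LOAD — after: cnt=7, r=7 — load
T0 CAS — after: cnt=8, r=7 — ok
T0 LOAD — after: cnt=8, r=8 — load
T0 CAS — after: cnt=9, r=8 — ok

A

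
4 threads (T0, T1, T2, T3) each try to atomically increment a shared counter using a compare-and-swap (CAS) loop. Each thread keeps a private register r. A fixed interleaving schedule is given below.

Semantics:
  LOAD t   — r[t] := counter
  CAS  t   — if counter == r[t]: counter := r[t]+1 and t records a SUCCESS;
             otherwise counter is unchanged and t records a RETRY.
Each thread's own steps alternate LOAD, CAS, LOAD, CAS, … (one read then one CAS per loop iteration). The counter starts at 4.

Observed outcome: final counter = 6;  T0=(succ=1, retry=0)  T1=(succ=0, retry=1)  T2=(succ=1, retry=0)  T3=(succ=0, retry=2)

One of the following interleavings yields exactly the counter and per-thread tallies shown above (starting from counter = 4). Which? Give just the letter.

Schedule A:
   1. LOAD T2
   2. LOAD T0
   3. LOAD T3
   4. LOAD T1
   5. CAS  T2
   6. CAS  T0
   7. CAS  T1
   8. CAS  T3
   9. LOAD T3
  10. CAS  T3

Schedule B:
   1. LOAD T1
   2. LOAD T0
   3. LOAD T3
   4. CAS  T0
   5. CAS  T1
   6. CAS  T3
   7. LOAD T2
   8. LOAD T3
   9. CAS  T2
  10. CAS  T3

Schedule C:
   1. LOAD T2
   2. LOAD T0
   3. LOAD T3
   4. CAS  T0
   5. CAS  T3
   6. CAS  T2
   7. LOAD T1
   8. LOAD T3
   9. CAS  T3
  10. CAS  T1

B

Run B:
step 1: T1 LOAD ⇒ load; ctr=4 reg=4
step 2: T0 LOAD ⇒ load; ctr=4 reg=4
step 3: T3 LOAD ⇒ load; ctr=4 reg=4
step 4: T0 CAS ⇒ ok; ctr=5 reg=4
step 5: T1 CAS ⇒ retry; ctr=5 reg=4
step 6: T3 CAS ⇒ retry; ctr=5 reg=4
step 7: T2 LOAD ⇒ load; ctr=5 reg=5
step 8: T3 LOAD ⇒ load; ctr=5 reg=5
step 9: T2 CAS ⇒ ok; ctr=6 reg=5
step 10: T3 CAS ⇒ retry; ctr=6 reg=5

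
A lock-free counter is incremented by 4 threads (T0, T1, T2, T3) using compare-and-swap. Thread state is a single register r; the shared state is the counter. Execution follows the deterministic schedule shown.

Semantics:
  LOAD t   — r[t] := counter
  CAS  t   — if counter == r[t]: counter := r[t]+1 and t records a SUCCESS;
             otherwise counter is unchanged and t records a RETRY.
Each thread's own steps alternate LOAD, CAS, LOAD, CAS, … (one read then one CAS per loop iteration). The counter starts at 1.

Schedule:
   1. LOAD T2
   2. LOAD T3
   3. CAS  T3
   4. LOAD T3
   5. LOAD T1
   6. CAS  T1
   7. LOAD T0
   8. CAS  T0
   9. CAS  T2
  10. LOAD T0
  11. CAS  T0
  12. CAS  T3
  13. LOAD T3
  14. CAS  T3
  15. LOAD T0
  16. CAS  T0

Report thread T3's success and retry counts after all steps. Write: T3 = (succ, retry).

T3 = (2, 1)

#1 T2 reads 1
#2 T3 reads 1
#3 T3 CAS(1→2) writes; counter now 2
#4 T3 reads 2
#5 T1 reads 2
#6 T1 CAS(2→3) writes; counter now 3
#7 T0 reads 3
#8 T0 CAS(3→4) writes; counter now 4
#9 T2 CAS(1→2) fails; counter now 4
#10 T0 reads 4
#11 T0 CAS(4→5) writes; counter now 5
#12 T3 CAS(2→3) fails; counter now 5
#13 T3 reads 5
#14 T3 CAS(5→6) writes; counter now 6
#15 T0 reads 6
#16 T0 CAS(6→7) writes; counter now 7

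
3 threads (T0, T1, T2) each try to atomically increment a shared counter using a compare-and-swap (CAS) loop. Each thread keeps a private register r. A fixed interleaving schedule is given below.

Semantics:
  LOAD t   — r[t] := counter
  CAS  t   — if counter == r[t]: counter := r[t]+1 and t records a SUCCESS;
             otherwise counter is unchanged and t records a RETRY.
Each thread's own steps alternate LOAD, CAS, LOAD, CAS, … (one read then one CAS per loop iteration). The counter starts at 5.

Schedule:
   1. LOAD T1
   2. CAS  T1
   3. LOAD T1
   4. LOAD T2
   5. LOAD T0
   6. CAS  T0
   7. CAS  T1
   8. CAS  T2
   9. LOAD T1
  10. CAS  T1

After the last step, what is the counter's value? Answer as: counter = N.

counter = 8

T1 LOAD — after: cnt=5, r=5 — load
T1 CAS — after: cnt=6, r=5 — ok
T1 LOAD — after: cnt=6, r=6 — load
T2 LOAD — after: cnt=6, r=6 — load
T0 LOAD — after: cnt=6, r=6 — load
T0 CAS — after: cnt=7, r=6 — ok
T1 CAS — after: cnt=7, r=6 — retry
T2 CAS — after: cnt=7, r=6 — retry
T1 LOAD — after: cnt=7, r=7 — load
T1 CAS — after: cnt=8, r=7 — ok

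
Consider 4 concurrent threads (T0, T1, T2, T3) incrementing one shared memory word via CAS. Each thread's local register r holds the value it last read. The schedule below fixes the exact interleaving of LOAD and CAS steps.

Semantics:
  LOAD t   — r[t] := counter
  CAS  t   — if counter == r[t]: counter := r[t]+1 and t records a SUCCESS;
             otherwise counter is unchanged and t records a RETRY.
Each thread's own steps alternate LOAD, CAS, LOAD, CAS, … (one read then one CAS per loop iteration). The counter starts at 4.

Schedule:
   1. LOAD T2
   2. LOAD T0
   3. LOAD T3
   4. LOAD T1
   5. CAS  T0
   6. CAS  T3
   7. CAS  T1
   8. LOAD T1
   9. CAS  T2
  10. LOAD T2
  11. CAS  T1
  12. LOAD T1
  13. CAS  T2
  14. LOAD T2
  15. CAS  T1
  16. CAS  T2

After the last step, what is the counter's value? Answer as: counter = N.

step 1: T2 LOAD ⇒ load; ctr=4 reg=4
step 2: T0 LOAD ⇒ load; ctr=4 reg=4
step 3: T3 LOAD ⇒ load; ctr=4 reg=4
step 4: T1 LOAD ⇒ load; ctr=4 reg=4
step 5: T0 CAS ⇒ ok; ctr=5 reg=4
step 6: T3 CAS ⇒ retry; ctr=5 reg=4
step 7: T1 CAS ⇒ retry; ctr=5 reg=4
step 8: T1 LOAD ⇒ load; ctr=5 reg=5
step 9: T2 CAS ⇒ retry; ctr=5 reg=4
step 10: T2 LOAD ⇒ load; ctr=5 reg=5
step 11: T1 CAS ⇒ ok; ctr=6 reg=5
step 12: T1 LOAD ⇒ load; ctr=6 reg=6
step 13: T2 CAS ⇒ retry; ctr=6 reg=5
step 14: T2 LOAD ⇒ load; ctr=6 reg=6
step 15: T1 CAS ⇒ ok; ctr=7 reg=6
step 16: T2 CAS ⇒ retry; ctr=7 reg=6

counter = 7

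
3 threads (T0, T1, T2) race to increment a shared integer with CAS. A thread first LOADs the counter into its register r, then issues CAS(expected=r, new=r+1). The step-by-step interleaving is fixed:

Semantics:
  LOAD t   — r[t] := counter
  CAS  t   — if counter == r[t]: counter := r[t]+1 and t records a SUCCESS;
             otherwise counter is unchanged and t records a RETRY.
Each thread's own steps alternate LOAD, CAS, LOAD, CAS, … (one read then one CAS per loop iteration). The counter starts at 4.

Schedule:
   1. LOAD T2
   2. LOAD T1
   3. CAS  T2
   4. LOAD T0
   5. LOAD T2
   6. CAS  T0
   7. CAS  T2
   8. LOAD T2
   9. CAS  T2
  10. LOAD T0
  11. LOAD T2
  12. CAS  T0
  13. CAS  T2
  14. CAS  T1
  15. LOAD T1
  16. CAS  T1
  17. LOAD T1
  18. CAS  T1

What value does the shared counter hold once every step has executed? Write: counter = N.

[1] T2.load  rd  (counter 4, T2.r 4)
[2] T1.load  rd  (counter 4, T1.r 4)
[3] T2.cas  hit  (counter 5, T2.r 4)
[4] T0.load  rd  (counter 5, T0.r 5)
[5] T2.load  rd  (counter 5, T2.r 5)
[6] T0.cas  hit  (counter 6, T0.r 5)
[7] T2.cas  miss  (counter 6, T2.r 5)
[8] T2.load  rd  (counter 6, T2.r 6)
[9] T2.cas  hit  (counter 7, T2.r 6)
[10] T0.load  rd  (counter 7, T0.r 7)
[11] T2.load  rd  (counter 7, T2.r 7)
[12] T0.cas  hit  (counter 8, T0.r 7)
[13] T2.cas  miss  (counter 8, T2.r 7)
[14] T1.cas  miss  (counter 8, T1.r 4)
[15] T1.load  rd  (counter 8, T1.r 8)
[16] T1.cas  hit  (counter 9, T1.r 8)
[17] T1.load  rd  (counter 9, T1.r 9)
[18] T1.cas  hit  (counter 10, T1.r 9)

counter = 10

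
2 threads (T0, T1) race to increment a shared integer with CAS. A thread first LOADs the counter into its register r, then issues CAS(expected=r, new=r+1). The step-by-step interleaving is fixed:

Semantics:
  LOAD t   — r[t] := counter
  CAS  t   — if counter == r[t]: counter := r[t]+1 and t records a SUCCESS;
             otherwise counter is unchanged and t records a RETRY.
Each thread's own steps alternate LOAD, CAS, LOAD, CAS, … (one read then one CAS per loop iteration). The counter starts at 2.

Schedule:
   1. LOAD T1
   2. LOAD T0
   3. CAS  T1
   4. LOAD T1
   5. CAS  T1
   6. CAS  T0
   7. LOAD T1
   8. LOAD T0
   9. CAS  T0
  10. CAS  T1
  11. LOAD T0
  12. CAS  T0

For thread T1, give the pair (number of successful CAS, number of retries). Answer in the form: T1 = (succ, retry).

T1 = (2, 1)

step 1: T1 LOAD ⇒ load; ctr=2 reg=2
step 2: T0 LOAD ⇒ load; ctr=2 reg=2
step 3: T1 CAS ⇒ ok; ctr=3 reg=2
step 4: T1 LOAD ⇒ load; ctr=3 reg=3
step 5: T1 CAS ⇒ ok; ctr=4 reg=3
step 6: T0 CAS ⇒ retry; ctr=4 reg=2
step 7: T1 LOAD ⇒ load; ctr=4 reg=4
step 8: T0 LOAD ⇒ load; ctr=4 reg=4
step 9: T0 CAS ⇒ ok; ctr=5 reg=4
step 10: T1 CAS ⇒ retry; ctr=5 reg=4
step 11: T0 LOAD ⇒ load; ctr=5 reg=5
step 12: T0 CAS ⇒ ok; ctr=6 reg=5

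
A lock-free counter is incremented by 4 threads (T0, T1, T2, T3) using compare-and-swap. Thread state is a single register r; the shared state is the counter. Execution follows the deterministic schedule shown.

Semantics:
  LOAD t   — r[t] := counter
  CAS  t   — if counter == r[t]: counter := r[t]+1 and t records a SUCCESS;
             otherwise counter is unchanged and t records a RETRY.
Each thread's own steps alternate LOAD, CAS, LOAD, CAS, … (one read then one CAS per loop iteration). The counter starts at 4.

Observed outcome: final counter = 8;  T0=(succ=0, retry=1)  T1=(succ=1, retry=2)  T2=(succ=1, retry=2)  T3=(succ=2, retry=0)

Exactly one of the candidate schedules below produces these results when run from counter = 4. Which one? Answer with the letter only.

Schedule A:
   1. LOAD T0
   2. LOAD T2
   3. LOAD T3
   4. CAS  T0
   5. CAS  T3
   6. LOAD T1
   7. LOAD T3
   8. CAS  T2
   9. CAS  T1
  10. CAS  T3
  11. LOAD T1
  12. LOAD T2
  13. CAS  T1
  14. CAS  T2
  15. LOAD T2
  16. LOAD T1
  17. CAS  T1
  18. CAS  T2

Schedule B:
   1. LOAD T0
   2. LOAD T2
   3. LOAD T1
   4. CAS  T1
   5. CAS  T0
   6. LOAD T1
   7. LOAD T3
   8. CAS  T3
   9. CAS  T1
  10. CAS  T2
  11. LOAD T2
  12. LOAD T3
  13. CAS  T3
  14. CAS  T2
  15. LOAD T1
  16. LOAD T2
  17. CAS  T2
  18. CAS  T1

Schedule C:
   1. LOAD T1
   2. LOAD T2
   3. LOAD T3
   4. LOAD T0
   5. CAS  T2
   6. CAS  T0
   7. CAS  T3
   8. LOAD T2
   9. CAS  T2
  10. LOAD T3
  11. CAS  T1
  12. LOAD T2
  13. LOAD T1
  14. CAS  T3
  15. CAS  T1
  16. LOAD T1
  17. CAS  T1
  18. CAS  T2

Simulating candidate B:
[1] T0.load  rd  (counter 4, T0.r 4)
[2] T2.load  rd  (counter 4, T2.r 4)
[3] T1.load  rd  (counter 4, T1.r 4)
[4] T1.cas  hit  (counter 5, T1.r 4)
[5] T0.cas  miss  (counter 5, T0.r 4)
[6] T1.load  rd  (counter 5, T1.r 5)
[7] T3.load  rd  (counter 5, T3.r 5)
[8] T3.cas  hit  (counter 6, T3.r 5)
[9] T1.cas  miss  (counter 6, T1.r 5)
[10] T2.cas  miss  (counter 6, T2.r 4)
[11] T2.load  rd  (counter 6, T2.r 6)
[12] T3.load  rd  (counter 6, T3.r 6)
[13] T3.cas  hit  (counter 7, T3.r 6)
[14] T2.cas  miss  (counter 7, T2.r 6)
[15] T1.load  rd  (counter 7, T1.r 7)
[16] T2.load  rd  (counter 7, T2.r 7)
[17] T2.cas  hit  (counter 8, T2.r 7)
[18] T1.cas  miss  (counter 8, T1.r 7)

B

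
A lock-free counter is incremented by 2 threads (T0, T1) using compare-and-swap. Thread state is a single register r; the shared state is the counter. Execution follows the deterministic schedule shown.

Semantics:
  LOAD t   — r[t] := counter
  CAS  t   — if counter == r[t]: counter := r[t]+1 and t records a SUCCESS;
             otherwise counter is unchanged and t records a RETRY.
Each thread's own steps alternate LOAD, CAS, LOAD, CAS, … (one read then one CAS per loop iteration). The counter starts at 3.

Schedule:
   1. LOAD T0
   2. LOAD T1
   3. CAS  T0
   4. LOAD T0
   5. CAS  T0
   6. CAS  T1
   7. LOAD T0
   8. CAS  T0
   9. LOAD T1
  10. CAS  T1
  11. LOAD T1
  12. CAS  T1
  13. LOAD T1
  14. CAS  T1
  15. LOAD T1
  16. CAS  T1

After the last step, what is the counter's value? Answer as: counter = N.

#1 T0 reads 3
#2 T1 reads 3
#3 T0 CAS(3→4) writes; counter now 4
#4 T0 reads 4
#5 T0 CAS(4→5) writes; counter now 5
#6 T1 CAS(3→4) fails; counter now 5
#7 T0 reads 5
#8 T0 CAS(5→6) writes; counter now 6
#9 T1 reads 6
#10 T1 CAS(6→7) writes; counter now 7
#11 T1 reads 7
#12 T1 CAS(7→8) writes; counter now 8
#13 T1 reads 8
#14 T1 CAS(8→9) writes; counter now 9
#15 T1 reads 9
#16 T1 CAS(9→10) writes; counter now 10

counter = 10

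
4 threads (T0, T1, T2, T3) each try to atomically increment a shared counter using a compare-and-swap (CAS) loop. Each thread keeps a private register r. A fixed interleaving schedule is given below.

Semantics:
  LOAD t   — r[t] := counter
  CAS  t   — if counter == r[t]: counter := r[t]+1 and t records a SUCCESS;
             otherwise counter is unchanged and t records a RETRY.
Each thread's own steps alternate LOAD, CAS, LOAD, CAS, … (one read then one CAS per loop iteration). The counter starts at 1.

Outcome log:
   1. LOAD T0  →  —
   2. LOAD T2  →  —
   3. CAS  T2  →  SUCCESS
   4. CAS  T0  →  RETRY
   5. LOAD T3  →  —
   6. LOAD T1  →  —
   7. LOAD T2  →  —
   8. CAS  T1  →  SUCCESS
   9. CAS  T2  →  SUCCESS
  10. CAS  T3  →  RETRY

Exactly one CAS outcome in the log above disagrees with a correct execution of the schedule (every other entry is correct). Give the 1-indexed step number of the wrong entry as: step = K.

Correct run:
[1] T0.load  rd  (counter 1, T0.r 1)
[2] T2.load  rd  (counter 1, T2.r 1)
[3] T2.cas  hit  (counter 2, T2.r 1)
[4] T0.cas  miss  (counter 2, T0.r 1)
[5] T3.load  rd  (counter 2, T3.r 2)
[6] T1.load  rd  (counter 2, T1.r 2)
[7] T2.load  rd  (counter 2, T2.r 2)
[8] T1.cas  hit  (counter 3, T1.r 2)
[9] T2.cas  miss  (counter 3, T2.r 2)
[10] T3.cas  miss  (counter 3, T3.r 2)
Log disagrees first at step 9.

step = 9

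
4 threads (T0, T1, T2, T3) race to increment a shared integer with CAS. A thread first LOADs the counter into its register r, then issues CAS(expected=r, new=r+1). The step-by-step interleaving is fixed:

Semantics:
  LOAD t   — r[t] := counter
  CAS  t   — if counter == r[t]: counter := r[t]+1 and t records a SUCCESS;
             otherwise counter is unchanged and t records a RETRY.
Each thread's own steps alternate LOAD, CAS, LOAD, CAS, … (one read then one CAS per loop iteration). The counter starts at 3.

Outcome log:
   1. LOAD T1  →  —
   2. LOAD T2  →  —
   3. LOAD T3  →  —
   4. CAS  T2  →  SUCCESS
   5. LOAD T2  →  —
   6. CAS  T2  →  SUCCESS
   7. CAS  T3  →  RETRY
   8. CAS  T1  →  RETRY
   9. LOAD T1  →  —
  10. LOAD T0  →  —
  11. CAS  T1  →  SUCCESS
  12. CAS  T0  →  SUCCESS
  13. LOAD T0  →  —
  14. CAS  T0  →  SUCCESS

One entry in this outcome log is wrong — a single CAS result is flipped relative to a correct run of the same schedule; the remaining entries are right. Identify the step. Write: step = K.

Correct run:
1. LOAD T1 → mem=3 r[T1]=3 [LOAD]
2. LOAD T2 → mem=3 r[T2]=3 [LOAD]
3. LOAD T3 → mem=3 r[T3]=3 [LOAD]
4. CAS T2 → mem=4 r[T2]=3 [OK]
5. LOAD T2 → mem=4 r[T2]=4 [LOAD]
6. CAS T2 → mem=5 r[T2]=4 [OK]
7. CAS T3 → mem=5 r[T3]=3 [RETRY]
8. CAS T1 → mem=5 r[T1]=3 [RETRY]
9. LOAD T1 → mem=5 r[T1]=5 [LOAD]
10. LOAD T0 → mem=5 r[T0]=5 [LOAD]
11. CAS T1 → mem=6 r[T1]=5 [OK]
12. CAS T0 → mem=6 r[T0]=5 [RETRY]
13. LOAD T0 → mem=6 r[T0]=6 [LOAD]
14. CAS T0 → mem=7 r[T0]=6 [OK]
Mismatch at 12.

step = 12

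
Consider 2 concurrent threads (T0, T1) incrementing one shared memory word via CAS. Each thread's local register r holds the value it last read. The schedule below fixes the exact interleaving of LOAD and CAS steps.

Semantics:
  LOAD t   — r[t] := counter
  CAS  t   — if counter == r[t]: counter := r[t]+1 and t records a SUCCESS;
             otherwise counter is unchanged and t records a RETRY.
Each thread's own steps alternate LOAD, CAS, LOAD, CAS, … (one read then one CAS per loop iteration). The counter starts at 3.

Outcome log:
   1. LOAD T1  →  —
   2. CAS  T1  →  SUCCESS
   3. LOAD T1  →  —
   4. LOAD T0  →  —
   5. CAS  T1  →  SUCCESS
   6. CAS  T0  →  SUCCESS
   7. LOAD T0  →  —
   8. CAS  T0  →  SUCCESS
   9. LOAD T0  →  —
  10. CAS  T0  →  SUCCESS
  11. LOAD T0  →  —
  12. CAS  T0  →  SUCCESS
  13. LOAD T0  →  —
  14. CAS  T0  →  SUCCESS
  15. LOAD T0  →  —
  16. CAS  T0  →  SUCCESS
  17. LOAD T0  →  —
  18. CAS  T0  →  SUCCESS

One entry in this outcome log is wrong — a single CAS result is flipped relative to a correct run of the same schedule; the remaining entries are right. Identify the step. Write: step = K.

Reference trace:
[1] T1.load  rd  (counter 3, T1.r 3)
[2] T1.cas  hit  (counter 4, T1.r 3)
[3] T1.load  rd  (counter 4, T1.r 4)
[4] T0.load  rd  (counter 4, T0.r 4)
[5] T1.cas  hit  (counter 5, T1.r 4)
[6] T0.cas  miss  (counter 5, T0.r 4)
[7] T0.load  rd  (counter 5, T0.r 5)
[8] T0.cas  hit  (counter 6, T0.r 5)
[9] T0.load  rd  (counter 6, T0.r 6)
[10] T0.cas  hit  (counter 7, T0.r 6)
[11] T0.load  rd  (counter 7, T0.r 7)
[12] T0.cas  hit  (counter 8, T0.r 7)
[13] T0.load  rd  (counter 8, T0.r 8)
[14] T0.cas  hit  (counter 9, T0.r 8)
[15] T0.load  rd  (counter 9, T0.r 9)
[16] T0.cas  hit  (counter 10, T0.r 9)
[17] T0.load  rd  (counter 10, T0.r 10)
[18] T0.cas  hit  (counter 11, T0.r 10)
Flip is step 6.

step = 6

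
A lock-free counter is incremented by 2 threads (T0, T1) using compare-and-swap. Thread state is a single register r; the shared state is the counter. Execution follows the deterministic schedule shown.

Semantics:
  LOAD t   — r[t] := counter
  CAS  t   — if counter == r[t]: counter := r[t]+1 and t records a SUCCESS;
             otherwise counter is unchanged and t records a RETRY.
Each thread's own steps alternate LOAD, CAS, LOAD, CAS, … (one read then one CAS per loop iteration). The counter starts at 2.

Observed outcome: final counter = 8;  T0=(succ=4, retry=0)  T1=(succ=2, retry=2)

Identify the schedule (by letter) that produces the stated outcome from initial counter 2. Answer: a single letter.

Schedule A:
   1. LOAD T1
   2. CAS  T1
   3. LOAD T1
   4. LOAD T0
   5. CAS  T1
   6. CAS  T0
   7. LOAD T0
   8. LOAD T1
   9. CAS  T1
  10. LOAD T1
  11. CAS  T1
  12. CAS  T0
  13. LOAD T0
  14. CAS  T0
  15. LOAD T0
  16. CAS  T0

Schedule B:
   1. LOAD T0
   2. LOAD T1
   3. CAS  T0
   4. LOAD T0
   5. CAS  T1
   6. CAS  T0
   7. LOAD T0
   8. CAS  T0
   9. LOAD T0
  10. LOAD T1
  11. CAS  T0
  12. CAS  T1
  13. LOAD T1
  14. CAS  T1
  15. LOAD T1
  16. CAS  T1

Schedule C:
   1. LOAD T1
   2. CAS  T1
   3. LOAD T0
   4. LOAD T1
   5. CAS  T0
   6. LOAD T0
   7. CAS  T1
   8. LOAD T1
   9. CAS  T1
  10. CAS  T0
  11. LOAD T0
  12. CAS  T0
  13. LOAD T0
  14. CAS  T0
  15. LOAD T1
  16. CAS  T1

Simulating candidate B:
T0 LOAD — after: cnt=2, r=2 — load
T1 LOAD — after: cnt=2, r=2 — load
T0 CAS — after: cnt=3, r=2 — ok
T0 LOAD — after: cnt=3, r=3 — load
T1 CAS — after: cnt=3, r=2 — retry
T0 CAS — after: cnt=4, r=3 — ok
T0 LOAD — after: cnt=4, r=4 — load
T0 CAS — after: cnt=5, r=4 — ok
T0 LOAD — after: cnt=5, r=5 — load
T1 LOAD — after: cnt=5, r=5 — load
T0 CAS — after: cnt=6, r=5 — ok
T1 CAS — after: cnt=6, r=5 — retry
T1 LOAD — after: cnt=6, r=6 — load
T1 CAS — after: cnt=7, r=6 — ok
T1 LOAD — after: cnt=7, r=7 — load
T1 CAS — after: cnt=8, r=7 — ok

B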